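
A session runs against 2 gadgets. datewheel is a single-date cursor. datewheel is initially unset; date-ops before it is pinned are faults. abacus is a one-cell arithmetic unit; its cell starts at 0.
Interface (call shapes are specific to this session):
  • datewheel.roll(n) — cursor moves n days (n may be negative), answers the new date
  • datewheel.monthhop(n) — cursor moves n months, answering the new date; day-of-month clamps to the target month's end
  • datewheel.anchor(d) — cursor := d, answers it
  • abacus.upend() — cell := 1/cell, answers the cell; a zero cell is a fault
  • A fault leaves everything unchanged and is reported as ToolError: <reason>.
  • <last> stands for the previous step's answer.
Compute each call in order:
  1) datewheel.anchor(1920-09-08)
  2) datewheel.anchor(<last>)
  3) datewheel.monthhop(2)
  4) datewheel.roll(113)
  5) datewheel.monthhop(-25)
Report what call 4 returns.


Calling anchor with d: 1920-09-08, and get 1920-09-08.
I call anchor with d: <last>, and observe 1920-09-08.
I invoke monthhop with n: 2, and get 1920-11-08.
Invoking roll with n: 113, and see 1921-03-01.
I run monthhop with n: -25, — result: 1919-02-01.

Answer: 1921-03-01


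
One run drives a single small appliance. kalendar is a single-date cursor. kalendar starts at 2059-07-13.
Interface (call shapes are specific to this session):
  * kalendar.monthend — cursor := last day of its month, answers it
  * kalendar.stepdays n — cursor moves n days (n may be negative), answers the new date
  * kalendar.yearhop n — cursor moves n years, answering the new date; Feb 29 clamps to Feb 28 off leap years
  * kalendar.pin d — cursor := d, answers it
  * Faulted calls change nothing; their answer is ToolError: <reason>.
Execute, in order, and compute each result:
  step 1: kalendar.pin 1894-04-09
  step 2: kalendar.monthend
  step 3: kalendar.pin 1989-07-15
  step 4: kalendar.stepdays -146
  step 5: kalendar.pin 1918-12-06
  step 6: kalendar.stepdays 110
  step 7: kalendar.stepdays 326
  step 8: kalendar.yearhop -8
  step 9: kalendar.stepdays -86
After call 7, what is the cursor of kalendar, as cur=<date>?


I invoke kalendar.pin on d: 1894-04-09, giving 1894-04-09.
Invoking kalendar.monthend, which returns 1894-04-30.
I try kalendar.pin on d: 1989-07-15: 1989-07-15.
Invoking kalendar.stepdays on n: -146: 1989-02-19.
Then kalendar.pin on d: 1918-12-06, → 1918-12-06.
Invoking kalendar.stepdays on n: 110, giving 1919-03-26.
Now I run kalendar.stepdays on n: 326: 1920-02-15.
I use kalendar.yearhop on n: -8, → 1912-02-15.
Invoking kalendar.stepdays on n: -86, → 1911-11-21.

Answer: cur=1920-02-15


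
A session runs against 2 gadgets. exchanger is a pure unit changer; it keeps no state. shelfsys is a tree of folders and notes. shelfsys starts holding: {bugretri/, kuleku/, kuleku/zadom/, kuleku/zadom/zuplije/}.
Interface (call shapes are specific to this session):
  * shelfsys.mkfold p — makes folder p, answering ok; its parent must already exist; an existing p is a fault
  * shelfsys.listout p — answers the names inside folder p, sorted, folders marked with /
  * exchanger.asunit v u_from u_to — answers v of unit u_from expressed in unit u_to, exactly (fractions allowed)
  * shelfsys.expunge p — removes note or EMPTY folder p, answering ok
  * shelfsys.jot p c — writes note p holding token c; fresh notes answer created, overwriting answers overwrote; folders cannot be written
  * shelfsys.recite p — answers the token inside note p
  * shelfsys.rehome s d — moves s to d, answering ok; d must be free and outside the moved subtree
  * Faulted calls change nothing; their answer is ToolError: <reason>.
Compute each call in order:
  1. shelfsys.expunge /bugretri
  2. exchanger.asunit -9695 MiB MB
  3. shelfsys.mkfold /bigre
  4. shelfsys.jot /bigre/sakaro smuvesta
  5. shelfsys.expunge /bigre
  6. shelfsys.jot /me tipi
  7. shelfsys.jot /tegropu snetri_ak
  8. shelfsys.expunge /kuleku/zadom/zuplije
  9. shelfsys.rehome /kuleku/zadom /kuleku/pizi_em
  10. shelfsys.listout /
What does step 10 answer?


Answer: [bigre/, kuleku/, me, tegropu]

Derivation:
→ expunge(/bugretri)
← ok
→ asunit(-9695, MiB, MB)
← -31768576/3125
→ mkfold(/bigre)
← ok
→ jot(/bigre/sakaro, smuvesta)
← created
→ expunge(/bigre)
← ToolError: not empty
→ jot(/me, tipi)
← created
→ jot(/tegropu, snetri_ak)
← created
→ expunge(/kuleku/zadom/zuplije)
← ok
→ rehome(/kuleku/zadom, /kuleku/pizi_em)
← ok
→ listout(/)
← [bigre/, kuleku/, me, tegropu]


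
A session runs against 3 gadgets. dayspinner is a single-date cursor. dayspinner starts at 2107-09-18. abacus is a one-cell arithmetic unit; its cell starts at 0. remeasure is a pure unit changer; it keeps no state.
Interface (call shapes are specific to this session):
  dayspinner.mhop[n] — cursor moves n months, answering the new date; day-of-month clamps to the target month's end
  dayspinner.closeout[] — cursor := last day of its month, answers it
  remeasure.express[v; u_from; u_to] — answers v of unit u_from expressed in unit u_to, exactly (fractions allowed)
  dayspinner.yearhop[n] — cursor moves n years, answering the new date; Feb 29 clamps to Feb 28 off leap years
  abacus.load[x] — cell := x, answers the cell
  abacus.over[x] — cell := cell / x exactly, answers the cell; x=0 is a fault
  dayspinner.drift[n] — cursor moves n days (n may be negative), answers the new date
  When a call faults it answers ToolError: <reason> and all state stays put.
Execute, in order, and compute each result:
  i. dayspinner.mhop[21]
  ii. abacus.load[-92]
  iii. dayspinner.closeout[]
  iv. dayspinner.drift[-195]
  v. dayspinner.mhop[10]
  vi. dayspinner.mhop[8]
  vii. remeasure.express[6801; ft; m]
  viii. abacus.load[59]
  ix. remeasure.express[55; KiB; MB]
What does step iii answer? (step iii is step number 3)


% mhop(n='21') : 2109-06-18
% load(x='-92') : -92
% closeout() : 2109-06-30
% drift(n='-195') : 2108-12-17
% mhop(n='10') : 2109-10-17
% mhop(n='8') : 2110-06-17
% express(v='6801', u_from='ft', u_to='m') : 2591181/1250
% load(x='59') : 59
% express(v='55', u_from='KiB', u_to='MB') : 176/3125

Answer: 2109-06-30


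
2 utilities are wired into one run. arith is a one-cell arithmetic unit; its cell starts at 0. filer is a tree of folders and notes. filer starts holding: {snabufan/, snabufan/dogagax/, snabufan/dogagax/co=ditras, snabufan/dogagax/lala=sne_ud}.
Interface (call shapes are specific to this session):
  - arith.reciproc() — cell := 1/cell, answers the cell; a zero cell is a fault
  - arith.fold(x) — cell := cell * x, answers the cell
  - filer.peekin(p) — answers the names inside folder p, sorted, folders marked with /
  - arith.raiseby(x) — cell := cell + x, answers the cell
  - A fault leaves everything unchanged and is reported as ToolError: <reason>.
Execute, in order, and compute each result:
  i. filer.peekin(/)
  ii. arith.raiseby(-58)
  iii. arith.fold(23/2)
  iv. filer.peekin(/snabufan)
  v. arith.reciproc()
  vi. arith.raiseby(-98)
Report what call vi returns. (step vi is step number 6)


[in] peekin /
:: [snabufan/]
[in] raiseby -58
:: -58
[in] fold 23/2
:: -667
[in] peekin /snabufan
:: [dogagax/]
[in] reciproc
:: -1/667
[in] raiseby -98
:: -65367/667

Answer: -65367/667


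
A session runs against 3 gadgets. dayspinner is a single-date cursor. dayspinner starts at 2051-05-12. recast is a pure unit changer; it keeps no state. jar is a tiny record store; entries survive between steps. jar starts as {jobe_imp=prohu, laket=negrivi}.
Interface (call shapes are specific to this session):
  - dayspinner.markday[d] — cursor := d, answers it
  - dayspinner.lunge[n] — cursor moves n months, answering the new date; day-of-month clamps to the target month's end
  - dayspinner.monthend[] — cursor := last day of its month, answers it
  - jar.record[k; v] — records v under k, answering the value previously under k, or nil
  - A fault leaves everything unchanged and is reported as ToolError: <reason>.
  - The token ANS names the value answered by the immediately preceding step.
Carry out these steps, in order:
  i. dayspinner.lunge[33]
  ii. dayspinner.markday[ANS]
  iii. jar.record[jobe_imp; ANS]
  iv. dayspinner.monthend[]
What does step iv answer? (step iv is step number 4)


Answer: 2054-02-28

Derivation:
·→ dayspinner.lunge(33)
·← 2054-02-12
·→ dayspinner.markday(ANS)
·← 2054-02-12
·→ jar.record(jobe_imp, ANS)
·← prohu
·→ dayspinner.monthend()
·← 2054-02-28


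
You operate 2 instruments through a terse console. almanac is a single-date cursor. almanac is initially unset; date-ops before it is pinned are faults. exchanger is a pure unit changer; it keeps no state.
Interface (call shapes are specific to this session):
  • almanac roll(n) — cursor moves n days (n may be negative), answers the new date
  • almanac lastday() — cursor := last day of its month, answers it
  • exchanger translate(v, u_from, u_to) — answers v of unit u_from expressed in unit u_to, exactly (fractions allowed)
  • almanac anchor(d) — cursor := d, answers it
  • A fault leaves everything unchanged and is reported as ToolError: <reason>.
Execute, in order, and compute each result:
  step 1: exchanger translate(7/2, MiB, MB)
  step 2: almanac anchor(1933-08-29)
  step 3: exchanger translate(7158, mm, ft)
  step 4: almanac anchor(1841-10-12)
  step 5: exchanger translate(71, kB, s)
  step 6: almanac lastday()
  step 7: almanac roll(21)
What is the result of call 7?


# 1. exchanger translate(v=7/2, u_from=MiB, u_to=MB) == 57344/15625
# 2. almanac anchor(d=1933-08-29) == 1933-08-29
# 3. exchanger translate(v=7158, u_from=mm, u_to=ft) == 5965/254
# 4. almanac anchor(d=1841-10-12) == 1841-10-12
# 5. exchanger translate(v=71, u_from=kB, u_to=s) == ToolError: incompatible units
# 6. almanac lastday() == 1841-10-31
# 7. almanac roll(n=21) == 1841-11-21

Answer: 1841-11-21


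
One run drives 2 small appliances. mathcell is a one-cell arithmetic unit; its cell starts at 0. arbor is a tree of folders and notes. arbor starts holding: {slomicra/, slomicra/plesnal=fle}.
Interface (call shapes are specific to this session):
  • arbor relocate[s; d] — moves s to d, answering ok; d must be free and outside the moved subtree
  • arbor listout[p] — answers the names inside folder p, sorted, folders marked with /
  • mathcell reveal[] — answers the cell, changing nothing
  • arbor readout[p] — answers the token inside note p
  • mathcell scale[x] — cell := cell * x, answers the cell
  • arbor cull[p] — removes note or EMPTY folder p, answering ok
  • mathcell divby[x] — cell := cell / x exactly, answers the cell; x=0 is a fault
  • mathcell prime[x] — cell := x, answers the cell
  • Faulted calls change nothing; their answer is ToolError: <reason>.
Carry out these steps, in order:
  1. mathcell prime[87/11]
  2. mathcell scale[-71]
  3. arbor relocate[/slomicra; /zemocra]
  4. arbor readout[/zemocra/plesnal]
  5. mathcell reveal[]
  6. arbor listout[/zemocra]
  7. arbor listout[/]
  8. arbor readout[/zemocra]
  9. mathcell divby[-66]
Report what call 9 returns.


Answer: 2059/242

Derivation:
>>> mathcell prime 87/11
:: 87/11
>>> mathcell scale -71
:: -6177/11
>>> arbor relocate /slomicra /zemocra
:: ok
>>> arbor readout /zemocra/plesnal
:: fle
>>> mathcell reveal
:: -6177/11
>>> arbor listout /zemocra
:: [plesnal]
>>> arbor listout /
:: [zemocra/]
>>> arbor readout /zemocra
:: ToolError: is a directory
>>> mathcell divby -66
:: 2059/242


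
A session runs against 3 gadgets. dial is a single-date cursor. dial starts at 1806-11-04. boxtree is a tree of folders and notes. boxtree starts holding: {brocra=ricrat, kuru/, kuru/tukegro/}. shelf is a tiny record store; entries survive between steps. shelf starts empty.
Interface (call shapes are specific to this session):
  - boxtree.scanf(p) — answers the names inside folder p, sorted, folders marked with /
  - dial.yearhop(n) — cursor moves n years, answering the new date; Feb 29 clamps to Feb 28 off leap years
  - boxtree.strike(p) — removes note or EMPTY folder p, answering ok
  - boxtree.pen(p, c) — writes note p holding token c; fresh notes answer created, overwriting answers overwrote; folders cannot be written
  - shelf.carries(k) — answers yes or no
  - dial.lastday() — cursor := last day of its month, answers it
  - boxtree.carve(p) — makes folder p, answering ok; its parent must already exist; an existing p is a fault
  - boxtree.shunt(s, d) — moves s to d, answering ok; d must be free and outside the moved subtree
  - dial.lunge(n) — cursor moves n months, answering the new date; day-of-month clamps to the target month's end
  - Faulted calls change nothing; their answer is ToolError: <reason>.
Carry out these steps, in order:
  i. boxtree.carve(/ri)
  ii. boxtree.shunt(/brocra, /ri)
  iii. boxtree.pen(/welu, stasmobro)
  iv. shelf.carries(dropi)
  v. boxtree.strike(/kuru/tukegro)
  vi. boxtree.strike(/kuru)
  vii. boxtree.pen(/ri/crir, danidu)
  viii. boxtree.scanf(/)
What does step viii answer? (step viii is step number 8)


Answer: [brocra, ri/, welu]

Derivation:
Calling carve using p=/ri, and observe ok.
I run shunt using s=/brocra, d=/ri, giving ToolError: exists.
I call pen using p=/welu, c=stasmobro, and see created.
I invoke carries using k=dropi, and get no.
I call strike using p=/kuru/tukegro, and observe ok.
I use strike using p=/kuru, → ok.
Invoking pen using p=/ri/crir, c=danidu, yielding created.
Then scanf using p=/: [brocra, ri/, welu].


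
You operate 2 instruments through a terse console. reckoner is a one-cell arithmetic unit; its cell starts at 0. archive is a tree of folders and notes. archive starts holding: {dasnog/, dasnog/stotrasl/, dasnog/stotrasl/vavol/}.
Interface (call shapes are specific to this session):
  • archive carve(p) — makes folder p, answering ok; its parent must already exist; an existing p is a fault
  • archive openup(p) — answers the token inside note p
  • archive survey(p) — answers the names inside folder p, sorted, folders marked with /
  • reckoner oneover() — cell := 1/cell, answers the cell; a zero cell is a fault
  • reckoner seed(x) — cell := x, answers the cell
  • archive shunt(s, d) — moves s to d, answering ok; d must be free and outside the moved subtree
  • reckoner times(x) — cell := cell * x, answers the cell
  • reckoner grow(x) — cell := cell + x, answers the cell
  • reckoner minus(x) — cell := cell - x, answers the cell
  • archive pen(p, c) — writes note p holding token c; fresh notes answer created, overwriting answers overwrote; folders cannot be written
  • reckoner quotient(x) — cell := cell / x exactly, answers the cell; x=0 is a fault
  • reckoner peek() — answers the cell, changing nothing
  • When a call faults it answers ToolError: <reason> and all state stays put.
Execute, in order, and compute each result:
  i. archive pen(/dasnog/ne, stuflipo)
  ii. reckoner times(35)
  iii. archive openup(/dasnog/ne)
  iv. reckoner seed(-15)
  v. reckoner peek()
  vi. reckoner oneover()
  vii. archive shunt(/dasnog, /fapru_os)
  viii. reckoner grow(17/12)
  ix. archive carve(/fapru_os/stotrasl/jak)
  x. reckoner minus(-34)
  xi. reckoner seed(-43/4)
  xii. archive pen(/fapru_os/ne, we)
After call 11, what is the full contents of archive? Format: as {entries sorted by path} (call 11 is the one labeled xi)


Answer: {fapru_os/, fapru_os/ne=stuflipo, fapru_os/stotrasl/, fapru_os/stotrasl/jak/, fapru_os/stotrasl/vavol/}

Derivation:
$ archive pen p→/dasnog/ne c→stuflipo
= created
$ reckoner times x→35
= 0
$ archive openup p→/dasnog/ne
= stuflipo
$ reckoner seed x→-15
= -15
$ reckoner peek
= -15
$ reckoner oneover
= -1/15
$ archive shunt s→/dasnog d→/fapru_os
= ok
$ reckoner grow x→17/12
= 27/20
$ archive carve p→/fapru_os/stotrasl/jak
= ok
$ reckoner minus x→-34
= 707/20
$ reckoner seed x→-43/4
= -43/4
$ archive pen p→/fapru_os/ne c→we
= overwrote


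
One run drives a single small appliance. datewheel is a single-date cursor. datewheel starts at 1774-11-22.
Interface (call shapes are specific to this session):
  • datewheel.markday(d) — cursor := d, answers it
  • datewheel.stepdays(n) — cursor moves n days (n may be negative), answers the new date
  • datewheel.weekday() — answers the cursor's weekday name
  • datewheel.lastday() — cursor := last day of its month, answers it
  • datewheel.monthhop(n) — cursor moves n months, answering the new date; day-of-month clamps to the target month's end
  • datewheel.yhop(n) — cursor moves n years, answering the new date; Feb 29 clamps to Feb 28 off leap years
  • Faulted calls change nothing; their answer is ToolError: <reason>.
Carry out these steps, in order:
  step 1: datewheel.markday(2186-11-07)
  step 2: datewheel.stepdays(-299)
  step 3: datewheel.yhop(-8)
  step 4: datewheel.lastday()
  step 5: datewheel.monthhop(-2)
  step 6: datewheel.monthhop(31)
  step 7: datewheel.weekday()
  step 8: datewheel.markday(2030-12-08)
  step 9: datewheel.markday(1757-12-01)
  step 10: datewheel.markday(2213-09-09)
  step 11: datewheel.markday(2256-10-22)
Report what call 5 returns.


$ datewheel.markday 2186-11-07
= 2186-11-07
$ datewheel.stepdays -299
= 2186-01-12
$ datewheel.yhop -8
= 2178-01-12
$ datewheel.lastday
= 2178-01-31
$ datewheel.monthhop -2
= 2177-11-30
$ datewheel.monthhop 31
= 2180-06-30
$ datewheel.weekday
= Friday
$ datewheel.markday 2030-12-08
= 2030-12-08
$ datewheel.markday 1757-12-01
= 1757-12-01
$ datewheel.markday 2213-09-09
= 2213-09-09
$ datewheel.markday 2256-10-22
= 2256-10-22

Answer: 2177-11-30


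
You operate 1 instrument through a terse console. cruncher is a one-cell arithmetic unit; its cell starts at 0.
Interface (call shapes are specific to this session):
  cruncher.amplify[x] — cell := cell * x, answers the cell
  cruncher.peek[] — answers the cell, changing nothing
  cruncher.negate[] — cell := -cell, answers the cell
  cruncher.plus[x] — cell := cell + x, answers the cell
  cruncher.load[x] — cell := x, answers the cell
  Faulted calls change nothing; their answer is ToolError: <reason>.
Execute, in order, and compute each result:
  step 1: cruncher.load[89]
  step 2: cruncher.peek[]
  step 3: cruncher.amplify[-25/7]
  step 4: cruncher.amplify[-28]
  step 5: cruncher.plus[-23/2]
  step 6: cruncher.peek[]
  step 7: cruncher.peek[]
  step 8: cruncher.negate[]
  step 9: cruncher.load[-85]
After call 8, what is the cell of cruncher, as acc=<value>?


[in] cruncher.load 89
  89
[in] cruncher.peek
  89
[in] cruncher.amplify -25/7
  -2225/7
[in] cruncher.amplify -28
  8900
[in] cruncher.plus -23/2
  17777/2
[in] cruncher.peek
  17777/2
[in] cruncher.peek
  17777/2
[in] cruncher.negate
  -17777/2
[in] cruncher.load -85
  -85

Answer: acc=-17777/2


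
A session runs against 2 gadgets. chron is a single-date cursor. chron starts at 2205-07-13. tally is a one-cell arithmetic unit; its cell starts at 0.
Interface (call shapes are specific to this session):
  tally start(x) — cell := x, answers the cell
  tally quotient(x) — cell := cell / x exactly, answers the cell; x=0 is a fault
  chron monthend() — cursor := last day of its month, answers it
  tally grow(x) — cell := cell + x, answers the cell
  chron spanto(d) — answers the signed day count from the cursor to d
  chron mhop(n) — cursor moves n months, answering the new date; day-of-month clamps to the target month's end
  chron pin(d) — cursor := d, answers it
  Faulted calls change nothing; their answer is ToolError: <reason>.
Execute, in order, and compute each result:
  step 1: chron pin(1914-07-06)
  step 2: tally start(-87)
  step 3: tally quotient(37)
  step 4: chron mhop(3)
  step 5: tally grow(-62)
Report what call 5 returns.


==> chron pin(d: 1914-07-06)
<== 1914-07-06
==> tally start(x: -87)
<== -87
==> tally quotient(x: 37)
<== -87/37
==> chron mhop(n: 3)
<== 1914-10-06
==> tally grow(x: -62)
<== -2381/37

Answer: -2381/37


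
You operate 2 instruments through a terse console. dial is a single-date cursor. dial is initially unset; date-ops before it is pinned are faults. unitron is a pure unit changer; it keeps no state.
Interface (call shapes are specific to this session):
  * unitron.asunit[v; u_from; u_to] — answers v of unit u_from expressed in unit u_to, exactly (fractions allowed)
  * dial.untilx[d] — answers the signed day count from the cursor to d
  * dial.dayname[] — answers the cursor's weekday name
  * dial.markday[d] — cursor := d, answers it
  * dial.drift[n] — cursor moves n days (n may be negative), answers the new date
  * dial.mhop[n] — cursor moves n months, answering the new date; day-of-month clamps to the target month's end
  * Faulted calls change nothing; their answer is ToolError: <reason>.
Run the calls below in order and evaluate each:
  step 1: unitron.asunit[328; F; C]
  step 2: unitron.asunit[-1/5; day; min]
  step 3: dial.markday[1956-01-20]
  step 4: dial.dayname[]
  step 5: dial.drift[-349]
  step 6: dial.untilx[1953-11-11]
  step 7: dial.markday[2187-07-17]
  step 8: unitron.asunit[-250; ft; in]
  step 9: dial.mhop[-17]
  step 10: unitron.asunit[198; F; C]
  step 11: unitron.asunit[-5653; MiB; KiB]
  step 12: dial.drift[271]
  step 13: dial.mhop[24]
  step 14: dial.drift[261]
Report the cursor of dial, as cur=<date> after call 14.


Answer: cur=2189-08-03

Derivation:
·→ unitron.asunit(328, F, C)
·← 1480/9
·→ unitron.asunit(-1/5, day, min)
·← -288
·→ dial.markday(1956-01-20)
·← 1956-01-20
·→ dial.dayname()
·← Friday
·→ dial.drift(-349)
·← 1955-02-05
·→ dial.untilx(1953-11-11)
·← -451
·→ dial.markday(2187-07-17)
·← 2187-07-17
·→ unitron.asunit(-250, ft, in)
·← -3000
·→ dial.mhop(-17)
·← 2186-02-17
·→ unitron.asunit(198, F, C)
·← 830/9
·→ unitron.asunit(-5653, MiB, KiB)
·← -5788672
·→ dial.drift(271)
·← 2186-11-15
·→ dial.mhop(24)
·← 2188-11-15
·→ dial.drift(261)
·← 2189-08-03


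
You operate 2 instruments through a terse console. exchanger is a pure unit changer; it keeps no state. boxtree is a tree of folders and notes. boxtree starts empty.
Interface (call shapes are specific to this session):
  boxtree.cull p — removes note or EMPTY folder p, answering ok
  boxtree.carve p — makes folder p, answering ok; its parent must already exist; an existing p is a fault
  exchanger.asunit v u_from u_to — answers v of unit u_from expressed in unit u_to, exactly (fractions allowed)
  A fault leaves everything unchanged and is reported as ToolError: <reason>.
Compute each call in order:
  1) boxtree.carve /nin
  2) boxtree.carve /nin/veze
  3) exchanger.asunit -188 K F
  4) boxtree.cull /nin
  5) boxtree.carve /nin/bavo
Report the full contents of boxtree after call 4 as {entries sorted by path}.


Answer: {nin/, nin/veze/}

Derivation:
-- 1. boxtree.carve(p: /nin) ~> ok
-- 2. boxtree.carve(p: /nin/veze) ~> ok
-- 3. exchanger.asunit(v: -188, u_from: K, u_to: F) ~> -79807/100
-- 4. boxtree.cull(p: /nin) ~> ToolError: not empty
-- 5. boxtree.carve(p: /nin/bavo) ~> ok


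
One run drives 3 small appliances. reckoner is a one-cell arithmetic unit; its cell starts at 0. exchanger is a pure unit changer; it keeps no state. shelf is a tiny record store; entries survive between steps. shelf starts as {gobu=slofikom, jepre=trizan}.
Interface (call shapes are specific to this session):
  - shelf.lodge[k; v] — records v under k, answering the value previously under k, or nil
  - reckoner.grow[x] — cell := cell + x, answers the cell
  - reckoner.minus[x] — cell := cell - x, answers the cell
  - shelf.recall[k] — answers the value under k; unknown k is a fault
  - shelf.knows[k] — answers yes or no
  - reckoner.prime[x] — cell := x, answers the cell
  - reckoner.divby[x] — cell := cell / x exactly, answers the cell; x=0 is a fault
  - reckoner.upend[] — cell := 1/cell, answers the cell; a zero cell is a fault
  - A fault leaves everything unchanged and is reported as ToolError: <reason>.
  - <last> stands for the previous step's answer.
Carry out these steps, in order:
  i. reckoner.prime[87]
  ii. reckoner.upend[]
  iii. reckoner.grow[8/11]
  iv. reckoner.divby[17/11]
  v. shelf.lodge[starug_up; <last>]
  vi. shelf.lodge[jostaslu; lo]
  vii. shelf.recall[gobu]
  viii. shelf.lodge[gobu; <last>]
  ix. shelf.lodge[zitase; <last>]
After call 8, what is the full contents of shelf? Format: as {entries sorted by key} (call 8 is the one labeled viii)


Answer: {gobu=slofikom, jepre=trizan, jostaslu=lo, starug_up=707/1479}

Derivation:
# 1. prime(x='87') : 87
# 2. upend() : 1/87
# 3. grow(x='8/11') : 707/957
# 4. divby(x='17/11') : 707/1479
# 5. lodge(k='starug_up', v='<last>') : nil
# 6. lodge(k='jostaslu', v='lo') : nil
# 7. recall(k='gobu') : slofikom
# 8. lodge(k='gobu', v='<last>') : slofikom
# 9. lodge(k='zitase', v='<last>') : nil


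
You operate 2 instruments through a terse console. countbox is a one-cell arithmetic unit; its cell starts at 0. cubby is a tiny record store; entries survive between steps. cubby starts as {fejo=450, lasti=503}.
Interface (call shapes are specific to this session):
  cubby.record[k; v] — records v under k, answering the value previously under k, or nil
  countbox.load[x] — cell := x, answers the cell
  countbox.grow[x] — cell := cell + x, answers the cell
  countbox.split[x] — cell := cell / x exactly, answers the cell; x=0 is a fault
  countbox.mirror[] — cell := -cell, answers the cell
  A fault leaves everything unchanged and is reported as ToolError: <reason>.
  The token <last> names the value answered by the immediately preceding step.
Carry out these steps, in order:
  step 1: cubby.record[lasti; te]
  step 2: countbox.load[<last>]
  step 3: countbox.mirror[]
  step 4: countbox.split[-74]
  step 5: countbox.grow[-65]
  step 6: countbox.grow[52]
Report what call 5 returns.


% 1. cubby.record(k→lasti, v→te) => 503
% 2. countbox.load(x→<last>) => 503
% 3. countbox.mirror() => -503
% 4. countbox.split(x→-74) => 503/74
% 5. countbox.grow(x→-65) => -4307/74
% 6. countbox.grow(x→52) => -459/74

Answer: -4307/74


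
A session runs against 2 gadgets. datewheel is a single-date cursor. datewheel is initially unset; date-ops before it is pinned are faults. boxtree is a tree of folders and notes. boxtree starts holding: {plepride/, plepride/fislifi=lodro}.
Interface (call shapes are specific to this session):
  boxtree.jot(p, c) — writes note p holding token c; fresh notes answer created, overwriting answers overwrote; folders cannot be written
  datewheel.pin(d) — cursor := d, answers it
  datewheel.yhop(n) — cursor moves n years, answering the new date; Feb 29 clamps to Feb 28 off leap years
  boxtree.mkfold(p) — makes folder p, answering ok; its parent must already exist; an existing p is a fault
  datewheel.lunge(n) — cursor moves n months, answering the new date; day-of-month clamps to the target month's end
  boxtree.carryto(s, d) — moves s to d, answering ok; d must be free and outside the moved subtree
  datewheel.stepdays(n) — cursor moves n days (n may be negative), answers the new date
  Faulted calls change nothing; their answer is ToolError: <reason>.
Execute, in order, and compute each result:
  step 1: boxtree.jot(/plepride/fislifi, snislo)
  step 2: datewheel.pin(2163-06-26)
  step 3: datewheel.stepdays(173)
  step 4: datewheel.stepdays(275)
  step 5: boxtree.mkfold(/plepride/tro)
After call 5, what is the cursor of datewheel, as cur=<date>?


I invoke boxtree.jot with p=/plepride/fislifi, c=snislo: overwrote.
I run datewheel.pin with d=2163-06-26, and see 2163-06-26.
Calling datewheel.stepdays with n=173, — result: 2163-12-16.
I invoke datewheel.stepdays with n=275: 2164-09-16.
Invoking boxtree.mkfold with p=/plepride/tro, and see ok.

Answer: cur=2164-09-16


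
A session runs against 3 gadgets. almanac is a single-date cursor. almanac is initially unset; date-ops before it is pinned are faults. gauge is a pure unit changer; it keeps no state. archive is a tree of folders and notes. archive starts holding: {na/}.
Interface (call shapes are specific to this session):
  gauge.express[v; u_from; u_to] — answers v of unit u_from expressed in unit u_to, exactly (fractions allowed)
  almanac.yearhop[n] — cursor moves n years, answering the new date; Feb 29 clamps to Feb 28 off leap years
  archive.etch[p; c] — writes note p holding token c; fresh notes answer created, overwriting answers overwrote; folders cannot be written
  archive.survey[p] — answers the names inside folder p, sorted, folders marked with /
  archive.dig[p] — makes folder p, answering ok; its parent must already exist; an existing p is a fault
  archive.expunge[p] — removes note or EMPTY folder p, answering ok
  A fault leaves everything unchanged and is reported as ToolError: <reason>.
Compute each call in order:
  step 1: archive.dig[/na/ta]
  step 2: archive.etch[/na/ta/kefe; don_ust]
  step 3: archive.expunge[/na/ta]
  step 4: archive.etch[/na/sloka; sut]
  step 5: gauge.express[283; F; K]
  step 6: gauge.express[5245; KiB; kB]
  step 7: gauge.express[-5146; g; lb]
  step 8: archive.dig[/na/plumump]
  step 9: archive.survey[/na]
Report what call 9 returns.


Calling dig passing p: /na/ta, — result: ok.
I run etch passing p: /na/ta/kefe, c: don_ust, and observe created.
Then expunge passing p: /na/ta, and get ToolError: not empty.
I try etch passing p: /na/sloka, c: sut, yielding created.
Now I run express passing v: 283, u_from: F, u_to: K, which returns 74267/180.
Calling express passing v: 5245, u_from: KiB, u_to: kB, which returns 134272/25.
Calling express passing v: -5146, u_from: g, u_to: lb, yielding -514600000/45359237.
I try dig passing p: /na/plumump, yielding ok.
Now I run survey passing p: /na, and get [plumump/, sloka, ta/].

Answer: [plumump/, sloka, ta/]


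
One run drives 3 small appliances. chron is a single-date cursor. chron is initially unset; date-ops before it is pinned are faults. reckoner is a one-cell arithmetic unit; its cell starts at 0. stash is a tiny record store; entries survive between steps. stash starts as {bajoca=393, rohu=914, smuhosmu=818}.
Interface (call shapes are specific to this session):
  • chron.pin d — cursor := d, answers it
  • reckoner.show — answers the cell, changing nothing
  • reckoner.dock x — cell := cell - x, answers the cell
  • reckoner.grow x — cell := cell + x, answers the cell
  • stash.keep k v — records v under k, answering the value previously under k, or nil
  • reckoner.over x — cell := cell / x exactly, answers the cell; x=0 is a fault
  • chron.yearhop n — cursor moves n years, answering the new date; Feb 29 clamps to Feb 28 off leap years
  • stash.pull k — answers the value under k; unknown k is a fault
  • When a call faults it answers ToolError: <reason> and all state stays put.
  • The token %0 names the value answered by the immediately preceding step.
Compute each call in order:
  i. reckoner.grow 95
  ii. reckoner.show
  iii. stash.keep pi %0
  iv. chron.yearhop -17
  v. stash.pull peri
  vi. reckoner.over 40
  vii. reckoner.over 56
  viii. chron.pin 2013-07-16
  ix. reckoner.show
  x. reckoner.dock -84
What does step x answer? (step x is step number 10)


$ reckoner.grow x→95
= 95
$ reckoner.show
= 95
$ stash.keep k→pi v→%0
= nil
$ chron.yearhop n→-17
= ToolError: no date set
$ stash.pull k→peri
= ToolError: no such key peri
$ reckoner.over x→40
= 19/8
$ reckoner.over x→56
= 19/448
$ chron.pin d→2013-07-16
= 2013-07-16
$ reckoner.show
= 19/448
$ reckoner.dock x→-84
= 37651/448

Answer: 37651/448


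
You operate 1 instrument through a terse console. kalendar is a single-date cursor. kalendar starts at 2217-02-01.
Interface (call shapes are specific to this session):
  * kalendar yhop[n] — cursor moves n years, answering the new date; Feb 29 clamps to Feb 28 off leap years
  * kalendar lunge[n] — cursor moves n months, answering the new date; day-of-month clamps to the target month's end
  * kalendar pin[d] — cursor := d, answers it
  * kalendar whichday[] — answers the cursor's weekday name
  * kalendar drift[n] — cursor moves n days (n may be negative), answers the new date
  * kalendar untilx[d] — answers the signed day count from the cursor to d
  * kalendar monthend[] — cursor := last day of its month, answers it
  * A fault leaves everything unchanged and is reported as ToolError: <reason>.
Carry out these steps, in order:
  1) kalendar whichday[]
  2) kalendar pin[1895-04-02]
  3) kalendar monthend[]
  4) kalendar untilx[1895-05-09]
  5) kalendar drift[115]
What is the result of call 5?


Answer: 1895-08-23

Derivation:
I call kalendar whichday, and observe Saturday.
Then kalendar pin passing d=1895-04-02: 1895-04-02.
I call kalendar monthend, giving 1895-04-30.
I try kalendar untilx passing d=1895-05-09, which returns 9.
I invoke kalendar drift passing n=115, giving 1895-08-23.


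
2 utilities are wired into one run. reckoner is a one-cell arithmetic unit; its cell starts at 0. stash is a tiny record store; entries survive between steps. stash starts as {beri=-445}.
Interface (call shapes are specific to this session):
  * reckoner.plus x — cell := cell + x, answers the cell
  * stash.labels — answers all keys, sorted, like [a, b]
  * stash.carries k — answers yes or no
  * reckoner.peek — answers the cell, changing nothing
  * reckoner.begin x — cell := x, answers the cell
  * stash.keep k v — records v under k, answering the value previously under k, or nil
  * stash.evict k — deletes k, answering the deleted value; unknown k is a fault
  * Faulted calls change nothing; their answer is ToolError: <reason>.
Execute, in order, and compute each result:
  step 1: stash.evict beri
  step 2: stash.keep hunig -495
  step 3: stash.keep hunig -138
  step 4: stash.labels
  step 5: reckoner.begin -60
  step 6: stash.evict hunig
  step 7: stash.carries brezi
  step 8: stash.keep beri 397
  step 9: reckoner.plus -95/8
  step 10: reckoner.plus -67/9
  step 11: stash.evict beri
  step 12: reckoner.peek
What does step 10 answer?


Answer: -5711/72

Derivation:
Calling evict using k: beri, and observe -445.
Calling keep using k: hunig, v: -495, and observe nil.
I run keep using k: hunig, v: -138, and observe -495.
Then labels, yielding [hunig].
Calling begin using x: -60, and see -60.
I use evict using k: hunig, giving -138.
I use carries using k: brezi, — result: no.
Next I call keep using k: beri, v: 397, and see nil.
I try plus using x: -95/8, and see -575/8.
I try plus using x: -67/9: -5711/72.
Using evict using k: beri, and get 397.
Invoking peek, and get -5711/72.


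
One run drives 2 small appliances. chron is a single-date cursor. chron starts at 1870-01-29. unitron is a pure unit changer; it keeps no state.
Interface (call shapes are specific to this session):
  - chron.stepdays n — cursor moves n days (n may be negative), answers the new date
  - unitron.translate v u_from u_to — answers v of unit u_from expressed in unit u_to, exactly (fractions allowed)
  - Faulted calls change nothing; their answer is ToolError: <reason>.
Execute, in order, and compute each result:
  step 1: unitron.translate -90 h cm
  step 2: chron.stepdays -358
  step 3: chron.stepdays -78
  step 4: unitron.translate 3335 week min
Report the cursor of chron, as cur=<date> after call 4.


Answer: cur=1868-11-19

Derivation:
> unitron.translate v: -90 u_from: h u_to: cm
= ToolError: incompatible units
> chron.stepdays n: -358
= 1869-02-05
> chron.stepdays n: -78
= 1868-11-19
> unitron.translate v: 3335 u_from: week u_to: min
= 33616800


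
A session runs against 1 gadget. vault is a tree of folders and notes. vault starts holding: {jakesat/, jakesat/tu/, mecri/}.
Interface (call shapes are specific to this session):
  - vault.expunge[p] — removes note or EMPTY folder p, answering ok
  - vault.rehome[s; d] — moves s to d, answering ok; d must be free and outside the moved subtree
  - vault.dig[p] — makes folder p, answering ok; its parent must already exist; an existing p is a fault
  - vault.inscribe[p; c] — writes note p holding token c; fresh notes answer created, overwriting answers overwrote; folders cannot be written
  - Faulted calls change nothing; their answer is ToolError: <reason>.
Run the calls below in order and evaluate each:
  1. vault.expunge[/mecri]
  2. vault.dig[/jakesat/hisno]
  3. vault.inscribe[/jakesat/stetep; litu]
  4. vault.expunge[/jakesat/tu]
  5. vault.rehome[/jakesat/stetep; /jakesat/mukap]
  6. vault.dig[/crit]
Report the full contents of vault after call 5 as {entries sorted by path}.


> vault.expunge p=/mecri
[out] ok
> vault.dig p=/jakesat/hisno
[out] ok
> vault.inscribe p=/jakesat/stetep c=litu
[out] created
> vault.expunge p=/jakesat/tu
[out] ok
> vault.rehome s=/jakesat/stetep d=/jakesat/mukap
[out] ok
> vault.dig p=/crit
[out] ok

Answer: {jakesat/, jakesat/hisno/, jakesat/mukap=litu}


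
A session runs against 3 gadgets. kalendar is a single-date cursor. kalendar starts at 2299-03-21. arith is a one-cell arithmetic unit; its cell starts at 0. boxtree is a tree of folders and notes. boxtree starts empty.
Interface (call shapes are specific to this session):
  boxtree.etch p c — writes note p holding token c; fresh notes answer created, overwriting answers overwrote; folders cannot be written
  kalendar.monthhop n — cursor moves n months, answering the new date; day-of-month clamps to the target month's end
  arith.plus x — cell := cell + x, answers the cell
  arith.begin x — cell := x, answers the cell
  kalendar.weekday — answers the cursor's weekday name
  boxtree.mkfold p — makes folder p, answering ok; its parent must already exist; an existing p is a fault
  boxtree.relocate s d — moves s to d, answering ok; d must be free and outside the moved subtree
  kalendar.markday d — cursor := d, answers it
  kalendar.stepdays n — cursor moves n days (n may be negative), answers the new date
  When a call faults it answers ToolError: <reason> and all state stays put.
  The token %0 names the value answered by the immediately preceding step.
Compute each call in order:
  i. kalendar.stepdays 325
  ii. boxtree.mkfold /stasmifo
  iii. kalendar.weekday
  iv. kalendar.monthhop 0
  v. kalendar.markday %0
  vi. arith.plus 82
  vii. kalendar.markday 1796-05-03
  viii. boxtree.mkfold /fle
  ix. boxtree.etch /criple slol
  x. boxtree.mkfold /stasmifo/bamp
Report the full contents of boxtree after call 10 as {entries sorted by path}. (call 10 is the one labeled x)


Answer: {criple=slol, fle/, stasmifo/, stasmifo/bamp/}

Derivation:
% 1. stepdays(n→325) : 2300-02-09
% 2. mkfold(p→/stasmifo) : ok
% 3. weekday() : Friday
% 4. monthhop(n→0) : 2300-02-09
% 5. markday(d→%0) : 2300-02-09
% 6. plus(x→82) : 82
% 7. markday(d→1796-05-03) : 1796-05-03
% 8. mkfold(p→/fle) : ok
% 9. etch(p→/criple, c→slol) : created
% 10. mkfold(p→/stasmifo/bamp) : ok


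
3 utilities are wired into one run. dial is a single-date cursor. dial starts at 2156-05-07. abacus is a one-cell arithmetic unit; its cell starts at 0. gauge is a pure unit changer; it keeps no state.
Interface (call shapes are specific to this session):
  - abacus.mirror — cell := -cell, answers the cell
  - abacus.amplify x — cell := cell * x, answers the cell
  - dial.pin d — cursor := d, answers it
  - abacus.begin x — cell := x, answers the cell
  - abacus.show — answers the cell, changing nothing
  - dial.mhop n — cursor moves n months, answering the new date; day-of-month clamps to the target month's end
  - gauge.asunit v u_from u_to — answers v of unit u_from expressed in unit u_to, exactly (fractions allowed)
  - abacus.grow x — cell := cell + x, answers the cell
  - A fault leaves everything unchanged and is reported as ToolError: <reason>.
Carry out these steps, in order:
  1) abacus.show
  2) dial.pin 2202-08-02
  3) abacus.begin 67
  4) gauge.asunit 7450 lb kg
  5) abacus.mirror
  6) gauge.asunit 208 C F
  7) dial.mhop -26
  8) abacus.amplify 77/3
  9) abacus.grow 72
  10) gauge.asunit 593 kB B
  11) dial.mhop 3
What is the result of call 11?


>> abacus.show()
<< 0
>> dial.pin(d=2202-08-02)
<< 2202-08-02
>> abacus.begin(x=67)
<< 67
>> gauge.asunit(v=7450, u_from=lb, u_to=kg)
<< 6758526313/2000000
>> abacus.mirror()
<< -67
>> gauge.asunit(v=208, u_from=C, u_to=F)
<< 2032/5
>> dial.mhop(n=-26)
<< 2200-06-02
>> abacus.amplify(x=77/3)
<< -5159/3
>> abacus.grow(x=72)
<< -4943/3
>> gauge.asunit(v=593, u_from=kB, u_to=B)
<< 593000
>> dial.mhop(n=3)
<< 2200-09-02

Answer: 2200-09-02
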